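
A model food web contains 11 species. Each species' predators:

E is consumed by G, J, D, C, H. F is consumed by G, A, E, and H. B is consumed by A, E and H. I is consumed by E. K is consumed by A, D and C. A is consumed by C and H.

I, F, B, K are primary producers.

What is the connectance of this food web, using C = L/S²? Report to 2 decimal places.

C = 0.15

The web has S = 11 species and L = 18 feeding links.
C = L / S² = 18 / 121 = 0.1488 ≈ 0.15.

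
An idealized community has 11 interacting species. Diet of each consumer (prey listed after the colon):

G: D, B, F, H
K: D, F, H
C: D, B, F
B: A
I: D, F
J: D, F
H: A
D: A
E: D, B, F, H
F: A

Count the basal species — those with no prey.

Basal species (no prey listed): A.
Count: 1.

1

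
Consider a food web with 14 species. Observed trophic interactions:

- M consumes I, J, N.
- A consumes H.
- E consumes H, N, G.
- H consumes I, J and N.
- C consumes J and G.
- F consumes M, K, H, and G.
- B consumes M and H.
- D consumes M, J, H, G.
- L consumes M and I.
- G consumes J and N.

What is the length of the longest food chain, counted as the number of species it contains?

3 species

One longest chain: J → H → A.
It has 3 species and 2 links.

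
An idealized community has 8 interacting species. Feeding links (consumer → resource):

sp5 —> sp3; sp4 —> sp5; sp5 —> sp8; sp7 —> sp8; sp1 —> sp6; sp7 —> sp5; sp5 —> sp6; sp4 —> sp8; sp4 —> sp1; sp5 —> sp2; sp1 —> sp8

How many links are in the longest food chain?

2 links

One longest chain: sp6 → sp5 → sp7.
It has 3 species and 2 links.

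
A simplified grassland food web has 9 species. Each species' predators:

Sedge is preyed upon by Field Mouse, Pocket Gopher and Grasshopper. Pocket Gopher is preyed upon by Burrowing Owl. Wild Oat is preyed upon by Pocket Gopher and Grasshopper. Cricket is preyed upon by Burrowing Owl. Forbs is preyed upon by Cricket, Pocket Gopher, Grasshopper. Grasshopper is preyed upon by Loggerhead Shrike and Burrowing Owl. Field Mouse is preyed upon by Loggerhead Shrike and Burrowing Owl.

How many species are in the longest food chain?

One longest chain: Sedge → Field Mouse → Burrowing Owl.
It has 3 species and 2 links.

3 species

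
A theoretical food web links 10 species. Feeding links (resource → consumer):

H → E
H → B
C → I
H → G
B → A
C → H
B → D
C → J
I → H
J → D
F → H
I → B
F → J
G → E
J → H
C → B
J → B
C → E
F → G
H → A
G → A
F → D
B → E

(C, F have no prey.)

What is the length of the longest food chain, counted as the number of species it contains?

5 species

One longest chain: C → I → H → G → A.
It has 5 species and 4 links.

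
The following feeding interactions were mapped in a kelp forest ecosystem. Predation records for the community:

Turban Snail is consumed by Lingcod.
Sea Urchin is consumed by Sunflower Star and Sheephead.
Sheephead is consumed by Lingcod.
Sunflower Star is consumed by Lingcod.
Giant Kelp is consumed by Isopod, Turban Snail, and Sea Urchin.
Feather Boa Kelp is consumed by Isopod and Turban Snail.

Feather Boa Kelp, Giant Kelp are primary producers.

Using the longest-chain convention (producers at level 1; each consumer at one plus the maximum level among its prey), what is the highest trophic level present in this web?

Producers (level 1): Feather Boa Kelp, Giant Kelp.
Giant Kelp → Sea Urchin → Sunflower Star → Lingcod gives Lingcod level 4.
No species has a prey at level 4, so no species reaches level 5.

4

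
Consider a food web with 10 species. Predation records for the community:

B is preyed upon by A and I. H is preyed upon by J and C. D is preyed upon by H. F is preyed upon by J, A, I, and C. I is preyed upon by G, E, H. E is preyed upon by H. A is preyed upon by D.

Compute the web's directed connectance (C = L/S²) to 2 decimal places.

C = 0.14

The web has S = 10 species and L = 14 feeding links.
C = L / S² = 14 / 100 = 0.1400 ≈ 0.14.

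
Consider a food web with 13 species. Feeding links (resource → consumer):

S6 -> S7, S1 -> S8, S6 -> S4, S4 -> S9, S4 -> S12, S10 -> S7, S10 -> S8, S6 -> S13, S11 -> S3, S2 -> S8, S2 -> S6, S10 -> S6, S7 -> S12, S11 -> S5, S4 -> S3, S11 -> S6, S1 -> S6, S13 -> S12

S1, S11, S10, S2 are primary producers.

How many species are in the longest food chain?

4 species

One longest chain: S1 → S6 → S4 → S3.
It has 4 species and 3 links.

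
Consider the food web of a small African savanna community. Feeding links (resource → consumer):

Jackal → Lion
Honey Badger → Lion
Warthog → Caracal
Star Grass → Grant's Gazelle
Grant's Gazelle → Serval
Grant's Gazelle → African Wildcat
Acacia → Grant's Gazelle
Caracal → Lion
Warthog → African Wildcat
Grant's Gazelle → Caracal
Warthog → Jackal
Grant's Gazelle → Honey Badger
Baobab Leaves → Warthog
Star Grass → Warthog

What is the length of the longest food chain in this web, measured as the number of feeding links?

3 links

One longest chain: Acacia → Grant's Gazelle → Honey Badger → Lion.
It has 4 species and 3 links.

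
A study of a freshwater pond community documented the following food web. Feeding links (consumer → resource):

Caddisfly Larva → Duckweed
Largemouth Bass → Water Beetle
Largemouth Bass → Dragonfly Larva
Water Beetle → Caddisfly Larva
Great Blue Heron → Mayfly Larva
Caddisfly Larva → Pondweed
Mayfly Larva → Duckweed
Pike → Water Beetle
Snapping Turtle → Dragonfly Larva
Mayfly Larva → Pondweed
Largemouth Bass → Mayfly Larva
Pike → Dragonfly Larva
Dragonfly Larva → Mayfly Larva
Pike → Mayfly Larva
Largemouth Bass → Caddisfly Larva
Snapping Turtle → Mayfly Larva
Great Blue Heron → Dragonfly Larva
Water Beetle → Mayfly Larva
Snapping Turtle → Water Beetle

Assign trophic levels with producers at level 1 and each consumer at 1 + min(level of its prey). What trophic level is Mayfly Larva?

Pondweed is a producer → level 1.
Mayfly Larva eats Pondweed → level 2.

Trophic level 2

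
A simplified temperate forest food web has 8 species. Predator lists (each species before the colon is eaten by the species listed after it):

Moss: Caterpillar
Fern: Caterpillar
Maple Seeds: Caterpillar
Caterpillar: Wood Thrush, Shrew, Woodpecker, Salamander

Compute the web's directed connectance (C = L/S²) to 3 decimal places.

The web has S = 8 species and L = 7 feeding links.
C = L / S² = 7 / 64 = 0.1094 ≈ 0.109.

C = 0.109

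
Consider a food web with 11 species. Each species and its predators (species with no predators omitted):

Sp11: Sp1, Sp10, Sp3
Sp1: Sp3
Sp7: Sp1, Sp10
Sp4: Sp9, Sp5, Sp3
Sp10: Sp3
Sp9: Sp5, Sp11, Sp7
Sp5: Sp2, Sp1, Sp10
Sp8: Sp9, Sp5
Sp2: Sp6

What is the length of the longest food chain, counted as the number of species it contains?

One longest chain: Sp4 → Sp9 → Sp5 → Sp2 → Sp6.
It has 5 species and 4 links.

5 species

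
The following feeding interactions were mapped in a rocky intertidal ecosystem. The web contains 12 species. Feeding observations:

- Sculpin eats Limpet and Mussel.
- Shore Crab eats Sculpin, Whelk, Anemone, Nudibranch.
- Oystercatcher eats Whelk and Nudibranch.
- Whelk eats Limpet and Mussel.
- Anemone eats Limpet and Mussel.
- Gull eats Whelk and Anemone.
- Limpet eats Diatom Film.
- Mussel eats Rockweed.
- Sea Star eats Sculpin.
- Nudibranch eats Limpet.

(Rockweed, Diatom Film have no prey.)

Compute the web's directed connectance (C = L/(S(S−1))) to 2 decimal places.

The web has S = 12 species and L = 18 feeding links.
C = L / (S(S−1)) = 18 / 132 = 0.1364 ≈ 0.14.

C = 0.14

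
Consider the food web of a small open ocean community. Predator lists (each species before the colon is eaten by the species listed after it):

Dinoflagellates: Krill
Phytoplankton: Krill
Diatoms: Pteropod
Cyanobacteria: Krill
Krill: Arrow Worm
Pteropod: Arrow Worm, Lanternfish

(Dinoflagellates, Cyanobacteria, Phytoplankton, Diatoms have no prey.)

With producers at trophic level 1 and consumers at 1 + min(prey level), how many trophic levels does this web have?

3

Producers (level 1): Dinoflagellates, Cyanobacteria, Phytoplankton, Diatoms.
Following each consumer down to its lowest-level prey: Dinoflagellates → Krill → Arrow Worm (levels 1 through 3).
All prey of Arrow Worm (Krill 2, Pteropod 2) are at level 2 or above, so Arrow Worm is at level 1 + 2 = 3.
Every consumer has at least one prey at level 2 or below, so none exceeds level 3.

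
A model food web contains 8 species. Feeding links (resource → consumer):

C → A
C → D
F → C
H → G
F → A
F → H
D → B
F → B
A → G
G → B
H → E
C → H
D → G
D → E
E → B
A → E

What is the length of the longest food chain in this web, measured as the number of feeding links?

One longest chain: F → C → A → G → B.
It has 5 species and 4 links.

4 links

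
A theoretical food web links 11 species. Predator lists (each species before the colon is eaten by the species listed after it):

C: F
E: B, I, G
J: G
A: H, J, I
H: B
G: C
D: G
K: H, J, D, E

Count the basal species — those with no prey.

Basal species (no prey listed): K, A.
Count: 2.

2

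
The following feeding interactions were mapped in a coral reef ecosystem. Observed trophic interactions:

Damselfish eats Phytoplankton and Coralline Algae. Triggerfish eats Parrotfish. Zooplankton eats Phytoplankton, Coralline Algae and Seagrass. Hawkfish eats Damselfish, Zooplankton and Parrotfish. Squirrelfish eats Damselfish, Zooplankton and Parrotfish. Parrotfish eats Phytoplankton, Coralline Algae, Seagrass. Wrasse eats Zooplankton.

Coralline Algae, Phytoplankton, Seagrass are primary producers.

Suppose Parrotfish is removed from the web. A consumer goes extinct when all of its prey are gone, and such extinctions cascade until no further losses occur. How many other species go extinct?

Remove Parrotfish.
Round 1: Triggerfish (all prey gone) → extinct.
No further losses. Total secondary extinctions: 1.

1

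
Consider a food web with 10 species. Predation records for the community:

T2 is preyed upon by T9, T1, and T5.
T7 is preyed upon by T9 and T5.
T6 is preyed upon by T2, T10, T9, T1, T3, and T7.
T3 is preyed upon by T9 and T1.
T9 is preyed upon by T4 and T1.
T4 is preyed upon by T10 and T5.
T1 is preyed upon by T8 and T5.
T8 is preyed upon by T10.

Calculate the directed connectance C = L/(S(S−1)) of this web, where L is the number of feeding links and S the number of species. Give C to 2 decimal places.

C = 0.22

The web has S = 10 species and L = 20 feeding links.
C = L / (S(S−1)) = 20 / 90 = 0.2222 ≈ 0.22.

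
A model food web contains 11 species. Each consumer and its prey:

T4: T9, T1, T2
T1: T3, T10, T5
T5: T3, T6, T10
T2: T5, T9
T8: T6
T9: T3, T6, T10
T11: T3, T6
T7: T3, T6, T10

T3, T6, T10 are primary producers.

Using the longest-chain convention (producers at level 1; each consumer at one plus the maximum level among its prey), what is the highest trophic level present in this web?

4

Producers (level 1): T3, T6, T10.
T3 → T5 → T1 → T4 gives T4 level 4.
No species has a prey at level 4, so no species reaches level 5.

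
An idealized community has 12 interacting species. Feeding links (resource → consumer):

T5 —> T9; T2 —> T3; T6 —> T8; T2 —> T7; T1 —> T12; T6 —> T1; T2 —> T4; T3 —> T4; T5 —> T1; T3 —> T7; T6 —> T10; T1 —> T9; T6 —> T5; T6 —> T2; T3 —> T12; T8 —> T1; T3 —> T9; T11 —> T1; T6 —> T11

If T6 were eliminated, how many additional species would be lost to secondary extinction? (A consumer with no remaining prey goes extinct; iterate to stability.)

Remove T6.
Round 1: T11 (all prey gone), T5 (all prey gone), T8 (all prey gone), T2 (all prey gone), T10 (all prey gone) → extinct.
Round 2: T3 (all prey gone), T1 (all prey gone) → extinct.
Round 3: T7 (all prey gone), T9 (all prey gone), T12 (all prey gone), T4 (all prey gone) → extinct.
No further losses. Total secondary extinctions: 11.

11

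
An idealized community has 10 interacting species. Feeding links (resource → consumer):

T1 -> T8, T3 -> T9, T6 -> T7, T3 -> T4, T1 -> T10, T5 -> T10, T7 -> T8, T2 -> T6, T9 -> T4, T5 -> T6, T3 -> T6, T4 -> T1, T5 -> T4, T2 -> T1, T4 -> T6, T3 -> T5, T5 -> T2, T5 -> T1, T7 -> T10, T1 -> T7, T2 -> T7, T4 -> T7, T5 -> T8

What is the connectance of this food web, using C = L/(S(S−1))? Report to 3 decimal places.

C = 0.256

The web has S = 10 species and L = 23 feeding links.
C = L / (S(S−1)) = 23 / 90 = 0.2556 ≈ 0.256.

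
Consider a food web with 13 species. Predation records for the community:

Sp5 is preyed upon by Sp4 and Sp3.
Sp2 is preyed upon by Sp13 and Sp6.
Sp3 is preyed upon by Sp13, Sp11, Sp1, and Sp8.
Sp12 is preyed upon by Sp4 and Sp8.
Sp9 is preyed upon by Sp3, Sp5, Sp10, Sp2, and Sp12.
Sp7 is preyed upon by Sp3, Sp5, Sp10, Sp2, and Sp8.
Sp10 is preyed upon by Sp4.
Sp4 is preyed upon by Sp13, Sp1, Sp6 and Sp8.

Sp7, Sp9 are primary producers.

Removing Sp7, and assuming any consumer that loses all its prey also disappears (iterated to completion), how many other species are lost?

0

Remove Sp7.
Every predator of it retains at least one other prey: Sp5 still has Sp9; Sp10 still has Sp9; Sp2 still has Sp9; Sp3 still has Sp9, Sp5; Sp8 still has Sp12, Sp4, Sp3.
No consumer loses all prey, so no secondary extinctions occur.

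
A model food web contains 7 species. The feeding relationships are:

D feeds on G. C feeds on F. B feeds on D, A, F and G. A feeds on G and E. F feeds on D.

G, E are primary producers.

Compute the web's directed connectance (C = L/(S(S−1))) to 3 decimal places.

The web has S = 7 species and L = 9 feeding links.
C = L / (S(S−1)) = 9 / 42 = 0.2143 ≈ 0.214.

C = 0.214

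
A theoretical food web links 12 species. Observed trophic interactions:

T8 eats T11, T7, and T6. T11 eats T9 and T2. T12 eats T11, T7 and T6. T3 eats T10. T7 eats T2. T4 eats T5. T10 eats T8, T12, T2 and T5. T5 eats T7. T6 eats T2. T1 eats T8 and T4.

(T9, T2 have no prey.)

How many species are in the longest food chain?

5 species

One longest chain: T2 → T7 → T5 → T4 → T1.
It has 5 species and 4 links.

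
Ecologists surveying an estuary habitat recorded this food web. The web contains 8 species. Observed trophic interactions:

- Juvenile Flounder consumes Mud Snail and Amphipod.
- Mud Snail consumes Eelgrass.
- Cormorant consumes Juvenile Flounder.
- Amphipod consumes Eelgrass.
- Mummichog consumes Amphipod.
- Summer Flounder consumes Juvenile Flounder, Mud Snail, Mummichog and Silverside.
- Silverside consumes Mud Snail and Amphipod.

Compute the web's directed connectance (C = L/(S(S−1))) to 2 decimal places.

C = 0.21

The web has S = 8 species and L = 12 feeding links.
C = L / (S(S−1)) = 12 / 56 = 0.2143 ≈ 0.21.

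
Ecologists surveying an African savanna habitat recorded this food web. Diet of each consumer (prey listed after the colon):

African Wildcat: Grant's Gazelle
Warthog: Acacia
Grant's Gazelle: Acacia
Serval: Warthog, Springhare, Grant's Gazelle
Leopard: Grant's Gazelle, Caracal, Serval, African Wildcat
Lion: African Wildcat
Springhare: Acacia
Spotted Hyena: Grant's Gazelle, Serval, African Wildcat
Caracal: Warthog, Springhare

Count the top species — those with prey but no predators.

Top species (has prey, but nothing eats it): Lion, Leopard, Spotted Hyena.
Count: 3.

3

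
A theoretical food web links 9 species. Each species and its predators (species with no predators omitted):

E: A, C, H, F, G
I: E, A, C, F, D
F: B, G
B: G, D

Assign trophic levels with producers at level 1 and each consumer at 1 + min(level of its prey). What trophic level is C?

I is a producer → level 1.
C eats I → level 2.

Trophic level 2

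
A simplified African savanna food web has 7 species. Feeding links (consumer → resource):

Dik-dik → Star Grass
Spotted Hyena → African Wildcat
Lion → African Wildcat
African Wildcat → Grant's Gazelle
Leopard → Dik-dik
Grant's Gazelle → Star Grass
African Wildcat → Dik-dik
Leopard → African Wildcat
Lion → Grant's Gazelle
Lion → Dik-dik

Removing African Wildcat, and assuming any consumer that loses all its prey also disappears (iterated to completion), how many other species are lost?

1

Remove African Wildcat.
Round 1: Spotted Hyena (all prey gone) → extinct.
No further losses. Total secondary extinctions: 1.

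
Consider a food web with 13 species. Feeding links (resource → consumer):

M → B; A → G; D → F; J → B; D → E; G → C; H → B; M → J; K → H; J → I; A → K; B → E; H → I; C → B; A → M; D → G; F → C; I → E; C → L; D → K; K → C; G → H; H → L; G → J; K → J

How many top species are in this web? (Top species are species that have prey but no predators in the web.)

2

Top species (has prey, but nothing eats it): L, E.
Count: 2.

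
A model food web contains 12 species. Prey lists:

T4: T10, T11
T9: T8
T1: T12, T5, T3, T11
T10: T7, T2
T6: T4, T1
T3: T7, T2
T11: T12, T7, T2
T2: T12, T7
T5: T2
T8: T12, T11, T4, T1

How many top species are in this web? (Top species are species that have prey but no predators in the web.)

Top species (has prey, but nothing eats it): T6, T9.
Count: 2.

2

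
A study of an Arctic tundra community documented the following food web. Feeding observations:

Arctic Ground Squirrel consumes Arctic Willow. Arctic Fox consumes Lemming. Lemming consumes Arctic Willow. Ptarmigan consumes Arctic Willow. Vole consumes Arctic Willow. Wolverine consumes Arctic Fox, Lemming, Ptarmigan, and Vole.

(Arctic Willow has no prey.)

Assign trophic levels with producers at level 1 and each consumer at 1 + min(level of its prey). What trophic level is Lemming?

Arctic Willow is a producer → level 1.
Lemming eats Arctic Willow → level 2.

Trophic level 2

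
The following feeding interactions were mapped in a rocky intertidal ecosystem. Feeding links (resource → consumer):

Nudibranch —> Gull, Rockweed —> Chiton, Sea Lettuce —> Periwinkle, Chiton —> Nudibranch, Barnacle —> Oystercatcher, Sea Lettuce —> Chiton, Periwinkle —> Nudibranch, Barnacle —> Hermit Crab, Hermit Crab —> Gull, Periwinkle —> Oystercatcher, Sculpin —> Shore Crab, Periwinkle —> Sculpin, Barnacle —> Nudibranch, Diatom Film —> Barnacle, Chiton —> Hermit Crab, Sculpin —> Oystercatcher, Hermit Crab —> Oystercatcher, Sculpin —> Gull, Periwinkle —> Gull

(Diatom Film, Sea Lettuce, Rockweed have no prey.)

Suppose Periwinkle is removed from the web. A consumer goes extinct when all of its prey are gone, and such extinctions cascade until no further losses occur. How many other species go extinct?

Remove Periwinkle.
Round 1: Sculpin (all prey gone) → extinct.
Round 2: Shore Crab (all prey gone) → extinct.
No further losses. Total secondary extinctions: 2.

2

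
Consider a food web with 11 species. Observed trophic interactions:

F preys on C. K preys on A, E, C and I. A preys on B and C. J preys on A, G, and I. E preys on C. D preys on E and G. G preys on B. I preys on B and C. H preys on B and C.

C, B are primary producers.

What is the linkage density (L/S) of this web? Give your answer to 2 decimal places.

There are L = 18 links among S = 11 species.
L/S = 18/11 = 1.6364 ≈ 1.64.

L/S = 1.64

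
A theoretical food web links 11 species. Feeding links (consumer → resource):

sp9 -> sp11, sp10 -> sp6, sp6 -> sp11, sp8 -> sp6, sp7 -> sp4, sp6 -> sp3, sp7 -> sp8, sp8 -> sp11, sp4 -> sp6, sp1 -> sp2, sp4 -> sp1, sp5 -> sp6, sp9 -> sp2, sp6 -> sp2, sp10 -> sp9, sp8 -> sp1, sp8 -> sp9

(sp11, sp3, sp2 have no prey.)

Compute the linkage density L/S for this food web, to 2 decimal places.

There are L = 17 links among S = 11 species.
L/S = 17/11 = 1.5455 ≈ 1.55.

L/S = 1.55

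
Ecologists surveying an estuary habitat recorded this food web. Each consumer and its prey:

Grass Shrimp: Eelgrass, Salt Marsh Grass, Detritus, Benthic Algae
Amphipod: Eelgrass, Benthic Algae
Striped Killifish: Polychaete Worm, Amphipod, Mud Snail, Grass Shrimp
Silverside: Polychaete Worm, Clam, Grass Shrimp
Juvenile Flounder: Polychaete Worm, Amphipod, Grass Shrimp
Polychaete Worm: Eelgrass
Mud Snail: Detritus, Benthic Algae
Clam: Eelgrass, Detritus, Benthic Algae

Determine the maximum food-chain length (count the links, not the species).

2 links

One longest chain: Eelgrass → Grass Shrimp → Striped Killifish.
It has 3 species and 2 links.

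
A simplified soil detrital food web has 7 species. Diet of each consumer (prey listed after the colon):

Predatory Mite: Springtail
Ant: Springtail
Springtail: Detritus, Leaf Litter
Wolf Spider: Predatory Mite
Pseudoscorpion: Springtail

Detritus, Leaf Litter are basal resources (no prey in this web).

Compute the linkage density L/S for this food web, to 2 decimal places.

There are L = 6 links among S = 7 species.
L/S = 6/7 = 0.8571 ≈ 0.86.

L/S = 0.86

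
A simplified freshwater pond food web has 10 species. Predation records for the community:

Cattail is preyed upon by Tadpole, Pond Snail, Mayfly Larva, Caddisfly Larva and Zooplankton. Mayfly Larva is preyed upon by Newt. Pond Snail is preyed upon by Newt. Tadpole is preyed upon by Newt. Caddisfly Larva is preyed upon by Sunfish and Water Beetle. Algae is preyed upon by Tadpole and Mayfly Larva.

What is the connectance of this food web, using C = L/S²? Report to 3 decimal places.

C = 0.120

The web has S = 10 species and L = 12 feeding links.
C = L / S² = 12 / 100 = 0.1200 ≈ 0.120.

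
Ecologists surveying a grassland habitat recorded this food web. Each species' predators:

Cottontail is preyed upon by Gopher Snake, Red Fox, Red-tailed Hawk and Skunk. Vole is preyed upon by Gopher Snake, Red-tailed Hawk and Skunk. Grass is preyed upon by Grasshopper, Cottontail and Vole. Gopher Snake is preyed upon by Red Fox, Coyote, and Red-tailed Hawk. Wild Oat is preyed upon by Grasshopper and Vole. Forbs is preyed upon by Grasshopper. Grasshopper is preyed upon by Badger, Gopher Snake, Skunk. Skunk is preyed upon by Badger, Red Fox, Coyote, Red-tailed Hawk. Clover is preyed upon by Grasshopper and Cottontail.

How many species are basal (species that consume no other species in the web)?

Basal species (no prey listed): Grass, Wild Oat, Forbs, Clover.
Count: 4.

4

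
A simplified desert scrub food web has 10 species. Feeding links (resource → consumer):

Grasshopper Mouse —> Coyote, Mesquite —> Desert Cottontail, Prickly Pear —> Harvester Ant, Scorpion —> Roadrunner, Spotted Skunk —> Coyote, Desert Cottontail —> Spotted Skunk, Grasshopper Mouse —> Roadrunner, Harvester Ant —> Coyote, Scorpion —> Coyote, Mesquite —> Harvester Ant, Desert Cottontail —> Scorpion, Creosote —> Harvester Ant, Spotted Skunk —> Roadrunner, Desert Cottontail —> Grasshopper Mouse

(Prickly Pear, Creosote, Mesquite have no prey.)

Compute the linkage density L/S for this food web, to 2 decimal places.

There are L = 14 links among S = 10 species.
L/S = 14/10 = 1.4000 ≈ 1.40.

L/S = 1.40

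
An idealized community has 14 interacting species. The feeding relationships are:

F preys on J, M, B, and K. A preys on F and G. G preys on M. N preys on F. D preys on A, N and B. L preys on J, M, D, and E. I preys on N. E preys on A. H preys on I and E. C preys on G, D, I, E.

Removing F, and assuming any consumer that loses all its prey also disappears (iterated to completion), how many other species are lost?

2

Remove F.
Round 1: N (all prey gone) → extinct.
Round 2: I (all prey gone) → extinct.
No further losses. Total secondary extinctions: 2.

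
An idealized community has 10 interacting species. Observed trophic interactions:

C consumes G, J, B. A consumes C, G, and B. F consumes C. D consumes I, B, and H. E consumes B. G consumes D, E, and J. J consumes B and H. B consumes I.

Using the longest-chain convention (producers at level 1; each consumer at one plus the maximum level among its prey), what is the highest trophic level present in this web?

Producers (level 1): H, I.
I → B → J → G → C → F gives F level 6.
No species has a prey at level 6, so no species reaches level 7.

6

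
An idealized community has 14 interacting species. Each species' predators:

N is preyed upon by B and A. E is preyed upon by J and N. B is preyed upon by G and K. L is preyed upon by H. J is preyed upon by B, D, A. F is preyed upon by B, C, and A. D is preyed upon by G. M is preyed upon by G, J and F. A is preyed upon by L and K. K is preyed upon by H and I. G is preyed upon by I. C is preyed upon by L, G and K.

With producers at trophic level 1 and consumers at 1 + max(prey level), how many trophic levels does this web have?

5

Producers (level 1): M, E.
M → J → B → G → I gives I level 5.
No species has a prey at level 5, so no species reaches level 6.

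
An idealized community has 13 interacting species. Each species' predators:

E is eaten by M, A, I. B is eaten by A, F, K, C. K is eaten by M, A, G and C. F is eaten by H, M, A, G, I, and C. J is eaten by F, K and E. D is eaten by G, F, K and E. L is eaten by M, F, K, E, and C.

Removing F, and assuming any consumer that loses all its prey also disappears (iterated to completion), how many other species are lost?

1

Remove F.
Round 1: H (all prey gone) → extinct.
No further losses. Total secondary extinctions: 1.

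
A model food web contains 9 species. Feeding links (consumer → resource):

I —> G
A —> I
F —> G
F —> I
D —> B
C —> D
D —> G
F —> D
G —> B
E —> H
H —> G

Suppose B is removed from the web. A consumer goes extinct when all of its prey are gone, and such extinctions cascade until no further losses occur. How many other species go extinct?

Remove B.
Round 1: G (all prey gone) → extinct.
Round 2: I (all prey gone), H (all prey gone), D (all prey gone) → extinct.
Round 3: E (all prey gone), F (all prey gone), C (all prey gone), A (all prey gone) → extinct.
No further losses. Total secondary extinctions: 8.

8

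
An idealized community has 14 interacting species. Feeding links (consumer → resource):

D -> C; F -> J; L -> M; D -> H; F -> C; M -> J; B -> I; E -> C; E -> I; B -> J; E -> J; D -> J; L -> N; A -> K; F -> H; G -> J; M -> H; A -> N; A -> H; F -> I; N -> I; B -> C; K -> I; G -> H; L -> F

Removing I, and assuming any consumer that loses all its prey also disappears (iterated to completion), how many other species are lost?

Remove I.
Round 1: K (all prey gone), N (all prey gone) → extinct.
No further losses. Total secondary extinctions: 2.

2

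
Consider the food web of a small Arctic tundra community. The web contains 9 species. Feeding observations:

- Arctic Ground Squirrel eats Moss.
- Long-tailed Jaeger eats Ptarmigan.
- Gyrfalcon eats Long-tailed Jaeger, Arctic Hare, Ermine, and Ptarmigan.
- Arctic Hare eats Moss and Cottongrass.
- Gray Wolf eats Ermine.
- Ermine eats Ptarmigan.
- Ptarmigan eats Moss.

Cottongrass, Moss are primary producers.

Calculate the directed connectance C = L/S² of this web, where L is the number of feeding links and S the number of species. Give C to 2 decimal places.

C = 0.14

The web has S = 9 species and L = 11 feeding links.
C = L / S² = 11 / 81 = 0.1358 ≈ 0.14.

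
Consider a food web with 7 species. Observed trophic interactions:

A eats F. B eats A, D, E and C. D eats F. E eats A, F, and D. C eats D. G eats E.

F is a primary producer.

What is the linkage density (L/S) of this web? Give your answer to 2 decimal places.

L/S = 1.57

There are L = 11 links among S = 7 species.
L/S = 11/7 = 1.5714 ≈ 1.57.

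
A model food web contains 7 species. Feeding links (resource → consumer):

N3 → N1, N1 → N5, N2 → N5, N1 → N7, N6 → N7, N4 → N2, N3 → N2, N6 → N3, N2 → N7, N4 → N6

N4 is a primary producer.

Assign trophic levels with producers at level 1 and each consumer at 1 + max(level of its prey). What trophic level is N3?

Trophic level 3

N4 is a producer → level 1.
N6 eats N4 → level 2.
N3 eats N6 → level 3.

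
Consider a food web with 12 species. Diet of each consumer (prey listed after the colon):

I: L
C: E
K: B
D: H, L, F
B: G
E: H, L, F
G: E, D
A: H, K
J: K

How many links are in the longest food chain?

5 links

One longest chain: H → E → G → B → K → A.
It has 6 species and 5 links.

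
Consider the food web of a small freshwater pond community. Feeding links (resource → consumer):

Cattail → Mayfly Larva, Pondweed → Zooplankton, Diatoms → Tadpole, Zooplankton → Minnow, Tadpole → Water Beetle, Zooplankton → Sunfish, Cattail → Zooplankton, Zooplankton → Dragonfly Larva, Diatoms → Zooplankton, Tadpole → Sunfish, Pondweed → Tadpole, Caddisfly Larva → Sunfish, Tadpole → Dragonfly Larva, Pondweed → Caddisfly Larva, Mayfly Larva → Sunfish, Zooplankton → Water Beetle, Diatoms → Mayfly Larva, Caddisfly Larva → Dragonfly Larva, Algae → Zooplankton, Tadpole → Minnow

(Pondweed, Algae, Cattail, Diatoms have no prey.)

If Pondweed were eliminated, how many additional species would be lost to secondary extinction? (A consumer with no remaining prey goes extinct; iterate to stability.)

Remove Pondweed.
Round 1: Caddisfly Larva (all prey gone) → extinct.
No further losses. Total secondary extinctions: 1.

1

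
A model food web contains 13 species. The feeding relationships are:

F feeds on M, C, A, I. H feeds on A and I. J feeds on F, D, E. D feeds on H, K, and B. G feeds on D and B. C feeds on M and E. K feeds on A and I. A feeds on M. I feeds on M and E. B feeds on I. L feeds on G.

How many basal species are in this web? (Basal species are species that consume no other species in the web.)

Basal species (no prey listed): M, E.
Count: 2.

2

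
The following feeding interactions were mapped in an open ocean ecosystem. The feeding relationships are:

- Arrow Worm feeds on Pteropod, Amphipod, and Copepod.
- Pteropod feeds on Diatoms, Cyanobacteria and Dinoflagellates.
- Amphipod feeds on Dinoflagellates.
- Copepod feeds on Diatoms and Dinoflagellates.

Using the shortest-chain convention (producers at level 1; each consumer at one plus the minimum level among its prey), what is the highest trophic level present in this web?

3

Producers (level 1): Dinoflagellates, Diatoms, Cyanobacteria.
Following each consumer down to its lowest-level prey: Dinoflagellates → Copepod → Arrow Worm (levels 1 through 3).
All prey of Arrow Worm (Copepod 2, Amphipod 2, Pteropod 2) are at level 2 or above, so Arrow Worm is at level 1 + 2 = 3.
Every consumer has at least one prey at level 2 or below, so none exceeds level 3.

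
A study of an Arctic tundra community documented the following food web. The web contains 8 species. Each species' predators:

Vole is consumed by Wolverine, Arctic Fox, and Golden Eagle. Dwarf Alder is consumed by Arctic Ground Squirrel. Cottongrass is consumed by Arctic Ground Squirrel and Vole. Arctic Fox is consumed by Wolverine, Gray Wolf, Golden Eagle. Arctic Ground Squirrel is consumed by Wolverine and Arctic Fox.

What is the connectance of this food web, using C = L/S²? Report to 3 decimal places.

C = 0.172

The web has S = 8 species and L = 11 feeding links.
C = L / S² = 11 / 64 = 0.1719 ≈ 0.172.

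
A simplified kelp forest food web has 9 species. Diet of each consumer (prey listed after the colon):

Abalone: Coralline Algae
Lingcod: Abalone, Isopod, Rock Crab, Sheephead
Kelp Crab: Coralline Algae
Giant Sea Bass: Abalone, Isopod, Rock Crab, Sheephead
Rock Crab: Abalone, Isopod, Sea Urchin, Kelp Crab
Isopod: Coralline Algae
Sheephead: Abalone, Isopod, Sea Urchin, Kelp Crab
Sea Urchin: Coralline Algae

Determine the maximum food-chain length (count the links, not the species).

3 links

One longest chain: Coralline Algae → Abalone → Rock Crab → Lingcod.
It has 4 species and 3 links.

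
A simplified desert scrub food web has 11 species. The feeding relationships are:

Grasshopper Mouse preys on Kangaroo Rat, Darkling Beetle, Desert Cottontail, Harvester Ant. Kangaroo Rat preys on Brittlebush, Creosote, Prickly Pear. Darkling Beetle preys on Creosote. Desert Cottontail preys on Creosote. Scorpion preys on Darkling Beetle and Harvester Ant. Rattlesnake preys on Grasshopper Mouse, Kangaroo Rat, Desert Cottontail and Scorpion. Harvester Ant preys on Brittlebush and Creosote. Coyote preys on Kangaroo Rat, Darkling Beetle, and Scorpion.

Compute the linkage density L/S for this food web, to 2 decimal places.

L/S = 1.82

There are L = 20 links among S = 11 species.
L/S = 20/11 = 1.8182 ≈ 1.82.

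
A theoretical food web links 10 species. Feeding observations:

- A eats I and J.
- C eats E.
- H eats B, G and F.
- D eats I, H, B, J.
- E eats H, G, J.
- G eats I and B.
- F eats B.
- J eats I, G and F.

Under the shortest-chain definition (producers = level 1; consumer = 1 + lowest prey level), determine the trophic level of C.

Trophic level 4

B is a producer → level 1.
G eats B → level 2.
E eats G → level 3.
C eats E → level 4.
No prey of C is below level 3, so 4 is the minimum.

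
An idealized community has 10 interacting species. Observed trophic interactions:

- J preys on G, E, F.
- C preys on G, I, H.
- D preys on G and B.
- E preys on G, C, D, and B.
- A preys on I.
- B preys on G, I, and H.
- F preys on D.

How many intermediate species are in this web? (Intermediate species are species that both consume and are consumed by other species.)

5

Intermediate species (has both prey and predators): B, C, D, F, E.
Count: 5.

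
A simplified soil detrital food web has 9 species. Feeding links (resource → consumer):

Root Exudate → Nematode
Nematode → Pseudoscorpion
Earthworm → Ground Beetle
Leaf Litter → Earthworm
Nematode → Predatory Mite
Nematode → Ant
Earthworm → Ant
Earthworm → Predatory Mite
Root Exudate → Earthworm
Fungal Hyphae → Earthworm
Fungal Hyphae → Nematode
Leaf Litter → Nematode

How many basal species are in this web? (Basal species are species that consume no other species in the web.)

3

Basal species (no prey listed): Fungal Hyphae, Leaf Litter, Root Exudate.
Count: 3.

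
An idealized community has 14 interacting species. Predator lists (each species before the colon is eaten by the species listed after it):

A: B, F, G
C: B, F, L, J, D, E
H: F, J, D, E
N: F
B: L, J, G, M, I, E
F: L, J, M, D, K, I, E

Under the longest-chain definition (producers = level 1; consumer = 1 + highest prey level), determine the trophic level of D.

Trophic level 3

H is a producer → level 1.
F eats H (level 1); other prey at levels: A 1, N 1, C 1 → level 2.
D eats F (level 2); other prey at levels: H 1, C 1 → level 3.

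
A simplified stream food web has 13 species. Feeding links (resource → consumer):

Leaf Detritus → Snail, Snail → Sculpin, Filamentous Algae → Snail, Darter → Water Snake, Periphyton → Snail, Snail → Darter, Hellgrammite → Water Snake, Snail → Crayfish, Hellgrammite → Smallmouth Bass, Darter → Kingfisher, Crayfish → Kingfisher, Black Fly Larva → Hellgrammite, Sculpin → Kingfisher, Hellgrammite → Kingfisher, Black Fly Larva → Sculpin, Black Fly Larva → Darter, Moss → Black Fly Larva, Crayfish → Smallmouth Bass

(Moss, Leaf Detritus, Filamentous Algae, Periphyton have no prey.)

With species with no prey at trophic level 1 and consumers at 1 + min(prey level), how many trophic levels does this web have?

Basal resources (level 1): Moss, Leaf Detritus, Filamentous Algae, Periphyton.
Following each consumer down to its lowest-level prey: Moss → Black Fly Larva → Darter → Water Snake (levels 1 through 4).
All prey of Water Snake (Darter 3, Hellgrammite 3) are at level 3 or above, so Water Snake is at level 1 + 3 = 4.
Every consumer has at least one prey at level 3 or below, so none exceeds level 4.

4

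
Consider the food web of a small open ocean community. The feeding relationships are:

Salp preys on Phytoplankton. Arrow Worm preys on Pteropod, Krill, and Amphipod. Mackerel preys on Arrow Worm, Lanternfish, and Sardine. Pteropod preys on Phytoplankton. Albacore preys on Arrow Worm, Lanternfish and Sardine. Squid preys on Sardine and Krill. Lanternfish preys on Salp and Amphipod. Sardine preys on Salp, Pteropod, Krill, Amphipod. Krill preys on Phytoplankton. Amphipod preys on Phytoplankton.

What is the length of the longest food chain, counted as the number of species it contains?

4 species

One longest chain: Phytoplankton → Pteropod → Sardine → Squid.
It has 4 species and 3 links.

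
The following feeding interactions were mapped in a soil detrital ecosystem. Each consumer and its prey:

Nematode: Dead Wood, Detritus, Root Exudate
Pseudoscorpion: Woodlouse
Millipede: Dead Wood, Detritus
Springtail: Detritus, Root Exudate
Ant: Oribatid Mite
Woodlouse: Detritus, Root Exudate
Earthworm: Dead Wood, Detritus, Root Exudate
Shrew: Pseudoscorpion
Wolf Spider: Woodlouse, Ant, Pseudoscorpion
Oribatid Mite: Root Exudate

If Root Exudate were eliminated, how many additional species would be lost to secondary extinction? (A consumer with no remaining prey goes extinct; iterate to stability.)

Remove Root Exudate.
Round 1: Oribatid Mite (all prey gone) → extinct.
Round 2: Ant (all prey gone) → extinct.
No further losses. Total secondary extinctions: 2.

2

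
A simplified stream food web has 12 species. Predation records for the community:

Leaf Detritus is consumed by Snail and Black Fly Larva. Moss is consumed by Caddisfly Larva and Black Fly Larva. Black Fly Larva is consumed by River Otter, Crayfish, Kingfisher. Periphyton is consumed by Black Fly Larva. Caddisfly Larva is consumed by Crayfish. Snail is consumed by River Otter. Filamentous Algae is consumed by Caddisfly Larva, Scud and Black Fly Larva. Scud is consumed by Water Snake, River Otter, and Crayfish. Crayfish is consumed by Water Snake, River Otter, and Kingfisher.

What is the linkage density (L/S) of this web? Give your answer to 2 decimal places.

There are L = 19 links among S = 12 species.
L/S = 19/12 = 1.5833 ≈ 1.58.

L/S = 1.58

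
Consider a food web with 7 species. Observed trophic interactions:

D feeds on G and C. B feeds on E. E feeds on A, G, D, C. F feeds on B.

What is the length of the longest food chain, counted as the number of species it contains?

5 species

One longest chain: C → D → E → B → F.
It has 5 species and 4 links.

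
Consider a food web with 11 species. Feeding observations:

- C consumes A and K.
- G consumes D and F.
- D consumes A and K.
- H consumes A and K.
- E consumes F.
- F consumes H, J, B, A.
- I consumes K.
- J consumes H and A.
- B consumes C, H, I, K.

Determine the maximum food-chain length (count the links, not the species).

One longest chain: A → C → B → F → G.
It has 5 species and 4 links.

4 links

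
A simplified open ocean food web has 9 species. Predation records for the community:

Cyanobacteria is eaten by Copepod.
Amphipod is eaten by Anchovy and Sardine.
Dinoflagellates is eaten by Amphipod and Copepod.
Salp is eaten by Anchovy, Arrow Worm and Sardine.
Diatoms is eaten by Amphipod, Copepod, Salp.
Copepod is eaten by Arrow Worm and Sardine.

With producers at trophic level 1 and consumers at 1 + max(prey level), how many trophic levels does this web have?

3

Producers (level 1): Diatoms, Cyanobacteria, Dinoflagellates.
Diatoms → Salp → Arrow Worm gives Arrow Worm level 3.
No species has a prey at level 3, so no species reaches level 4.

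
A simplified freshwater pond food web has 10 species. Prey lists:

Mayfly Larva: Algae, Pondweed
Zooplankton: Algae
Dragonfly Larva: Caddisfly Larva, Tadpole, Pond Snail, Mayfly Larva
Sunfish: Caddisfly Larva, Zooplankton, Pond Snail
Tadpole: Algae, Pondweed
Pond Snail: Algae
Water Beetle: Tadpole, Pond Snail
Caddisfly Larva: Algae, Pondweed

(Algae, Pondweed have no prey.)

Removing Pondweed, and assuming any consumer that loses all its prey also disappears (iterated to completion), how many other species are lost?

0

Remove Pondweed.
Every predator of it retains at least one other prey: Caddisfly Larva still has Algae; Tadpole still has Algae; Mayfly Larva still has Algae.
No consumer loses all prey, so no secondary extinctions occur.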